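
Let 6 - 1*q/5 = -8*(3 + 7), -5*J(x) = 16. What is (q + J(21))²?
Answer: 4553956/25 ≈ 1.8216e+5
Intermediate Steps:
J(x) = -16/5 (J(x) = -⅕*16 = -16/5)
q = 430 (q = 30 - (-40)*(3 + 7) = 30 - (-40)*10 = 30 - 5*(-80) = 30 + 400 = 430)
(q + J(21))² = (430 - 16/5)² = (2134/5)² = 4553956/25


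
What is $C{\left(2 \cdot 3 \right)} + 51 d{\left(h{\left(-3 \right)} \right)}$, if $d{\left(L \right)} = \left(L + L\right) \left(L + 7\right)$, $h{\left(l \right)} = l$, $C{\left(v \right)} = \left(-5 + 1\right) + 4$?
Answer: $-1224$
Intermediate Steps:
$C{\left(v \right)} = 0$ ($C{\left(v \right)} = -4 + 4 = 0$)
$d{\left(L \right)} = 2 L \left(7 + L\right)$
$C{\left(2 \cdot 3 \right)} + 51 d{\left(h{\left(-3 \right)} \right)} = 0 + 51 \cdot 2 \left(-3\right) \left(7 - 3\right) = 0 + 51 \cdot 2 \left(-3\right) 4 = 0 + 51 \left(-24\right) = 0 - 1224 = -1224$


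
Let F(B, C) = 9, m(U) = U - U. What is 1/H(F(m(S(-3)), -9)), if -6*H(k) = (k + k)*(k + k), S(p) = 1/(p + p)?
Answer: -1/54 ≈ -0.018519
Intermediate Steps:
S(p) = 1/(2*p)
m(U) = 0
H(k) = -2*k²/3 (H(k) = -(k + k)*(k + k)/6 = -2*k*2*k/6 = -2*k²/3)
1/H(F(m(S(-3)), -9)) = 1/(-⅔*9²) = 1/(-⅔*81) = 1/(-54) = -1/54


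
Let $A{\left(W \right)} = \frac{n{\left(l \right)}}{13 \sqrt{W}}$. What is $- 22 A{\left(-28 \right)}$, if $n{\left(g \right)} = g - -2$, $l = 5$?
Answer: $\frac{11 i \sqrt{7}}{13} \approx 2.2387 i$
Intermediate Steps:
$n{\left(g \right)} = 2 + g$ ($n{\left(g \right)} = g + 2 = 2 + g$)
$A{\left(W \right)} = \frac{7}{13 \sqrt{W}}$ ($A{\left(W \right)} = \frac{2 + 5}{13 \sqrt{W}} = 7 \frac{1}{13 \sqrt{W}} = \frac{7}{13 \sqrt{W}}$)
$- 22 A{\left(-28 \right)} = - 22 \frac{7}{13 \cdot 2 i \sqrt{7}} = - 22 \frac{7 \left(- \frac{i \sqrt{7}}{14}\right)}{13} = - 22 \left(- \frac{i \sqrt{7}}{26}\right) = \frac{11 i \sqrt{7}}{13}$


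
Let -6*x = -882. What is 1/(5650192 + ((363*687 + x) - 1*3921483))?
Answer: 1/1978237 ≈ 5.0550e-7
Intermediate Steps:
x = 147 (x = -⅙*(-882) = 147)
1/(5650192 + ((363*687 + x) - 1*3921483)) = 1/(5650192 + ((363*687 + 147) - 1*3921483)) = 1/(5650192 + ((249381 + 147) - 3921483)) = 1/(5650192 + (249528 - 3921483)) = 1/(5650192 - 3671955) = 1/1978237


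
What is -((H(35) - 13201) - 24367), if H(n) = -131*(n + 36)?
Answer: 46869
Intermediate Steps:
H(n) = -4716 - 131*n (H(n) = -131*(36 + n) = -4716 - 131*n)
-((H(35) - 13201) - 24367) = -(((-4716 - 131*35) - 13201) - 24367) = -(((-4716 - 4585) - 13201) - 24367) = -((-9301 - 13201) - 24367) = -(-22502 - 24367) = -1*(-46869) = 46869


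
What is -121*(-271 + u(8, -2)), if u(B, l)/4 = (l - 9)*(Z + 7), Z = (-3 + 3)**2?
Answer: 70059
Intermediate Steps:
Z = 0 (Z = 0**2 = 0)
u(B, l) = -252 + 28*l (u(B, l) = 4*((l - 9)*(0 + 7)) = 4*((-9 + l)*7) = 4*(-63 + 7*l) = -252 + 28*l)
-121*(-271 + u(8, -2)) = -121*(-271 + (-252 + 28*(-2))) = -121*(-271 + (-252 - 56)) = -121*(-271 - 308) = -121*(-579) = 70059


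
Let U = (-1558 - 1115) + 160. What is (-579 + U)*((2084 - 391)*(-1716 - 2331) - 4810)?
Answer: 21199930052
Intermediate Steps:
U = -2513 (U = -2673 + 160 = -2513)
(-579 + U)*((2084 - 391)*(-1716 - 2331) - 4810) = (-579 - 2513)*((2084 - 391)*(-1716 - 2331) - 4810) = -3092*(1693*(-4047) - 4810) = -3092*(-6851571 - 4810) = -3092*(-6856381) = 21199930052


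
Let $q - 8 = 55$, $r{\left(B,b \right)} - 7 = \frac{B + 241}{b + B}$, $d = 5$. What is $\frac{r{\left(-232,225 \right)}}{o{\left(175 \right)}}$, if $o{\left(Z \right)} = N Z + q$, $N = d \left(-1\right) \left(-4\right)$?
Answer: $\frac{40}{24941} \approx 0.0016038$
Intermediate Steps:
$r{\left(B,b \right)} = 7 + \frac{241 + B}{B + b}$ ($r{\left(B,b \right)} = 7 + \frac{B + 241}{b + B} = 7 + \frac{241 + B}{B + b}$)
$q = 63$ ($q = 8 + 55 = 63$)
$N = 20$ ($N = 5 \left(-1\right) \left(-4\right) = \left(-5\right) \left(-4\right) = 20$)
$o{\left(Z \right)} = 63 + 20 Z$ ($o{\left(Z \right)} = 20 Z + 63 = 63 + 20 Z$)
$\frac{r{\left(-232,225 \right)}}{o{\left(175 \right)}} = \frac{\frac{1}{-232 + 225} \left(241 + 7 \cdot 225 + 8 \left(-232\right)\right)}{63 + 20 \cdot 175} = \frac{\frac{1}{-7} \left(241 + 1575 - 1856\right)}{63 + 3500} = \frac{\left(- \frac{1}{7}\right) \left(-40\right)}{3563} = \frac{40}{7} \cdot \frac{1}{3563} = \frac{40}{24941}$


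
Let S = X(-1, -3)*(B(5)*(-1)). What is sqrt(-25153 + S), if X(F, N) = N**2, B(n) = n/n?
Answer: I*sqrt(25162) ≈ 158.63*I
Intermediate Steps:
B(n) = 1
S = -9 (S = (-3)**2*(1*(-1)) = 9*(-1) = -9)
sqrt(-25153 + S) = sqrt(-25153 - 9) = sqrt(-25162) = I*sqrt(25162)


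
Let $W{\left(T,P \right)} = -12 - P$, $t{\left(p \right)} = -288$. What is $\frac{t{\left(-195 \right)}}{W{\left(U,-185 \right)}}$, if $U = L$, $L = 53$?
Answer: $- \frac{288}{173} \approx -1.6647$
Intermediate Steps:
$U = 53$
$\frac{t{\left(-195 \right)}}{W{\left(U,-185 \right)}} = - \frac{288}{-12 - -185} = - \frac{288}{-12 + 185} = - \frac{288}{173}$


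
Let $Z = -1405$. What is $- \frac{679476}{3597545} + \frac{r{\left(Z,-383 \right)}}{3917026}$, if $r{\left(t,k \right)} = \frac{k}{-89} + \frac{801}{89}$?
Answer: $- \frac{16919391400156}{89582805700295} \approx -0.18887$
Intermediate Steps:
$r{\left(t,k \right)} = 9 - \frac{k}{89}$ ($r{\left(t,k \right)} = k \left(- \frac{1}{89}\right) + 801 \cdot \frac{1}{89} = - \frac{k}{89} + 9 = 9 - \frac{k}{89}$)
$- \frac{679476}{3597545} + \frac{r{\left(Z,-383 \right)}}{3917026} = - \frac{679476}{3597545} + \frac{9 - - \frac{383}{89}}{3917026} = \left(-679476\right) \frac{1}{3597545} + \left(9 + \frac{383}{89}\right) \frac{1}{3917026} = - \frac{97068}{513935} + \frac{1184}{89} \cdot \frac{1}{3917026} = - \frac{97068}{513935} + \frac{592}{174307657} = - \frac{16919391400156}{89582805700295}$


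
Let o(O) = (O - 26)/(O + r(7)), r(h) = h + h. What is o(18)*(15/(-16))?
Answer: 15/64 ≈ 0.23438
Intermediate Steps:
r(h) = 2*h
o(O) = (-26 + O)/(14 + O) (o(O) = (O - 26)/(O + 2*7) = (-26 + O)/(O + 14) = (-26 + O)/(14 + O))
o(18)*(15/(-16)) = ((-26 + 18)/(14 + 18))*(15/(-16)) = (-8/32)*(15*(-1/16)) = ((1/32)*(-8))*(-15/16) = -¼*(-15/16) = 15/64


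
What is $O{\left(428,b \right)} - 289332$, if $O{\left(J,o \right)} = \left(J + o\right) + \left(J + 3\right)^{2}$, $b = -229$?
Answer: $-103372$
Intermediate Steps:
$O{\left(J,o \right)} = J + o + \left(3 + J\right)^{2}$ ($O{\left(J,o \right)} = \left(J + o\right) + \left(3 + J\right)^{2} = J + o + \left(3 + J\right)^{2}$)
$O{\left(428,b \right)} - 289332 = \left(428 - 229 + \left(3 + 428\right)^{2}\right) - 289332 = \left(428 - 229 + 431^{2}\right) - 289332 = \left(428 - 229 + 185761\right) - 289332 = 185960 - 289332 = -103372$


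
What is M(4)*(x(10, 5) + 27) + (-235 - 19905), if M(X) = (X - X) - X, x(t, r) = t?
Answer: -20288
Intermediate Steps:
M(X) = -X (M(X) = 0 - X = -X)
M(4)*(x(10, 5) + 27) + (-235 - 19905) = (-1*4)*(10 + 27) + (-235 - 19905) = -4*37 - 20140 = -148 - 20140 = -20288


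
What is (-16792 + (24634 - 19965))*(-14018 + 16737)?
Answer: -32962437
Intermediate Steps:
(-16792 + (24634 - 19965))*(-14018 + 16737) = (-16792 + 4669)*2719 = -12123*2719 = -32962437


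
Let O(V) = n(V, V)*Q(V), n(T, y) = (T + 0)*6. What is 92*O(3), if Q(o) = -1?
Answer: -1656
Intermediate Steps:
n(T, y) = 6*T (n(T, y) = T*6 = 6*T)
O(V) = -6*V (O(V) = (6*V)*(-1) = -6*V)
92*O(3) = 92*(-6*3) = 92*(-18) = -1656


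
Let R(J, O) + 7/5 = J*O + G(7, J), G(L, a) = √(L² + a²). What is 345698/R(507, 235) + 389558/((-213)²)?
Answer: 10275552105096604/894458677100517 - 4321225*√257098/177436754037 ≈ 11.476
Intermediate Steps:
R(J, O) = -7/5 + √(49 + J²) + J*O (R(J, O) = -7/5 + (J*O + √(7² + J²)) = -7/5 + (J*O + √(49 + J²)) = -7/5 + (√(49 + J²) + J*O) = -7/5 + √(49 + J²) + J*O)
345698/R(507, 235) + 389558/((-213)²) = 345698/(-7/5 + √(49 + 507²) + 507*235) + 389558/((-213)²) = 345698/(-7/5 + √(49 + 257049) + 119145) + 389558/45369 = 345698/(-7/5 + √257098 + 119145) + 389558*(1/45369) = 345698/(595718/5 + √257098) + 389558/45369 = 389558/45369 + 345698/(595718/5 + √257098)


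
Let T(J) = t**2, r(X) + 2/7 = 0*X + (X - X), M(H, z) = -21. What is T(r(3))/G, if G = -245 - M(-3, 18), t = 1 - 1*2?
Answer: -1/224 ≈ -0.0044643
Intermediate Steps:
t = -1 (t = 1 - 2 = -1)
r(X) = -2/7 (r(X) = -2/7 + (0*X + (X - X)) = -2/7 + (0 + 0) = -2/7 + 0 = -2/7)
T(J) = 1 (T(J) = (-1)**2 = 1)
G = -224 (G = -245 - 1*(-21) = -245 + 21 = -224)
T(r(3))/G = 1/(-224) = 1*(-1/224) = -1/224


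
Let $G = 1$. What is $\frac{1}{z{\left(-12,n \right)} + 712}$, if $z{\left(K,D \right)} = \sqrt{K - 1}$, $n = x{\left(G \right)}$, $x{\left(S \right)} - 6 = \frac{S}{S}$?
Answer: $\frac{712}{506957} - \frac{i \sqrt{13}}{506957} \approx 0.0014045 - 7.1121 \cdot 10^{-6} i$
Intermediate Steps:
$x{\left(S \right)} = 7$ ($x{\left(S \right)} = 6 + \frac{S}{S} = 6 + 1 = 7$)
$n = 7$
$z{\left(K,D \right)} = \sqrt{-1 + K}$
$\frac{1}{z{\left(-12,n \right)} + 712} = \frac{1}{\sqrt{-1 - 12} + 712} = \frac{1}{\sqrt{-13} + 712} = \frac{1}{i \sqrt{13} + 712} = \frac{1}{712 + i \sqrt{13}}$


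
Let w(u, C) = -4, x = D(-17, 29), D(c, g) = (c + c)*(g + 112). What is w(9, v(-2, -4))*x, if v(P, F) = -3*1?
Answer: 19176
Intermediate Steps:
v(P, F) = -3
D(c, g) = 2*c*(112 + g) (D(c, g) = (2*c)*(112 + g) = 2*c*(112 + g))
x = -4794 (x = 2*(-17)*(112 + 29) = 2*(-17)*141 = -4794)
w(9, v(-2, -4))*x = -4*(-4794) = 19176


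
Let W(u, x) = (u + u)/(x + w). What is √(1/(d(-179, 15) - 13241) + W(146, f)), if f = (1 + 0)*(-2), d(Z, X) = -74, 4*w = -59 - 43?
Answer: I*√227782807395/146465 ≈ 3.2586*I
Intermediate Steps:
w = -51/2 (w = (-59 - 43)/4 = (¼)*(-102) = -51/2 ≈ -25.500)
f = -2 (f = 1*(-2) = -2)
W(u, x) = 2*u/(-51/2 + x) (W(u, x) = (u + u)/(x - 51/2) = (2*u)/(-51/2 + x) = 2*u/(-51/2 + x))
√(1/(d(-179, 15) - 13241) + W(146, f)) = √(1/(-74 - 13241) + 4*146/(-51 + 2*(-2))) = √(1/(-13315) + 4*146/(-51 - 4)) = √(-1/13315 + 4*146/(-55)) = √(-1/13315 + 4*146*(-1/55)) = √(-1/13315 - 584/55) = √(-1555203/146465) = I*√227782807395/146465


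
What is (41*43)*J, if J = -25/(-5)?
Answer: 8815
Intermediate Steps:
J = 5 (J = -25*(-⅕) = 5)
(41*43)*J = (41*43)*5 = 1763*5 = 8815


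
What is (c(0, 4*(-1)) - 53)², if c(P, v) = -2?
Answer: 3025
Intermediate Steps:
(c(0, 4*(-1)) - 53)² = (-2 - 53)² = (-55)² = 3025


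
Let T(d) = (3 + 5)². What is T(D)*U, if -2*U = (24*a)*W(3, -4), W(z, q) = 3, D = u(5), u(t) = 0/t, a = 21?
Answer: -48384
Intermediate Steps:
u(t) = 0
D = 0
T(d) = 64 (T(d) = 8² = 64)
U = -756 (U = -24*21*3/2 = -252*3 = -½*1512 = -756)
T(D)*U = 64*(-756) = -48384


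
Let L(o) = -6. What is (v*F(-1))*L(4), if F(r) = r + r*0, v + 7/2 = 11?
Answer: 45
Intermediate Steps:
v = 15/2 (v = -7/2 + 11 = 15/2 ≈ 7.5000)
F(r) = r (F(r) = r + 0 = r)
(v*F(-1))*L(4) = ((15/2)*(-1))*(-6) = -15/2*(-6) = 45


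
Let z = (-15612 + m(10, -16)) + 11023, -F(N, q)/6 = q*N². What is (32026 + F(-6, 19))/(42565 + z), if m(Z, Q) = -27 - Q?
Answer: 27922/37965 ≈ 0.73547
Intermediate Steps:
F(N, q) = -6*q*N²
z = -4600 (z = (-15612 + (-27 - 1*(-16))) + 11023 = (-15612 + (-27 + 16)) + 11023 = (-15612 - 11) + 11023 = -15623 + 11023 = -4600)
(32026 + F(-6, 19))/(42565 + z) = (32026 - 6*19*(-6)²)/(42565 - 4600) = (32026 - 6*19*36)/37965 = (32026 - 4104)*(1/37965) = 27922*(1/37965) = 27922/37965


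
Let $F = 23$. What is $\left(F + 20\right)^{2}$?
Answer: $1849$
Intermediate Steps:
$\left(F + 20\right)^{2} = \left(23 + 20\right)^{2} = 43^{2} = 1849$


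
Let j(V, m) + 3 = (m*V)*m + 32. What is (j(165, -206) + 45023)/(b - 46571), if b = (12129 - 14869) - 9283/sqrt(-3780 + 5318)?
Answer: -534446114223456/3739675746809 + 65417226736*sqrt(1538)/3739675746809 ≈ -142.23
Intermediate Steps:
b = -2740 - 9283*sqrt(1538)/1538 ≈ -2976.7
j(V, m) = 29 + V*m**2 (j(V, m) = -3 + ((m*V)*m + 32) = -3 + ((V*m)*m + 32) = -3 + (V*m**2 + 32) = -3 + (32 + V*m**2) = 29 + V*m**2)
(j(165, -206) + 45023)/(b - 46571) = ((29 + 165*(-206)**2) + 45023)/((-2740 - 9283*sqrt(1538)/1538) - 46571) = ((29 + 165*42436) + 45023)/(-49311 - 9283*sqrt(1538)/1538) = ((29 + 7001940) + 45023)/(-49311 - 9283*sqrt(1538)/1538) = (7001969 + 45023)/(-49311 - 9283*sqrt(1538)/1538) = 7046992/(-49311 - 9283*sqrt(1538)/1538)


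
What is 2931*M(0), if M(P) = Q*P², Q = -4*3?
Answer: 0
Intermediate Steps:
Q = -12
M(P) = -12*P²
2931*M(0) = 2931*(-12*0²) = 2931*(-12*0) = 2931*0 = 0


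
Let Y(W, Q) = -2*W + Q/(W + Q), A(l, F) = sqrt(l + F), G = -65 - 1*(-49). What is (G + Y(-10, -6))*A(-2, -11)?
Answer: 35*I*sqrt(13)/8 ≈ 15.774*I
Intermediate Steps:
G = -16 (G = -65 + 49 = -16)
A(l, F) = sqrt(F + l)
Y(W, Q) = -2*W + Q/(Q + W)
(G + Y(-10, -6))*A(-2, -11) = (-16 + (-6 - 2*(-10)**2 - 2*(-6)*(-10))/(-6 - 10))*sqrt(-11 - 2) = (-16 + (-6 - 2*100 - 120)/(-16))*sqrt(-13) = (-16 - (-6 - 200 - 120)/16)*(I*sqrt(13)) = (-16 - 1/16*(-326))*(I*sqrt(13)) = (-16 + 163/8)*(I*sqrt(13)) = 35*(I*sqrt(13))/8 = 35*I*sqrt(13)/8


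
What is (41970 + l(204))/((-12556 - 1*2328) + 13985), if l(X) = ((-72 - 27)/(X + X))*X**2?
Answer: -31872/899 ≈ -35.453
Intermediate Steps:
l(X) = -99*X/2 (l(X) = (-99*1/(2*X))*X**2 = (-99/(2*X))*X**2 = -99*X/2)
(41970 + l(204))/((-12556 - 1*2328) + 13985) = (41970 - 99/2*204)/((-12556 - 1*2328) + 13985) = (41970 - 10098)/((-12556 - 2328) + 13985) = 31872/(-14884 + 13985) = 31872/(-899) = 31872*(-1/899) = -31872/899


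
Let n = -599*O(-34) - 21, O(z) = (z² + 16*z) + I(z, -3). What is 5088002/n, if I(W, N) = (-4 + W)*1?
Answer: -5088002/343847 ≈ -14.797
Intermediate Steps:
I(W, N) = -4 + W
O(z) = -4 + z² + 17*z (O(z) = (z² + 16*z) + (-4 + z) = -4 + z² + 17*z)
n = -343847 (n = -599*(-4 + (-34)² + 17*(-34)) - 21 = -599*(-4 + 1156 - 578) - 21 = -599*574 - 21 = -343826 - 21 = -343847)
5088002/n = 5088002/(-343847) = 5088002*(-1/343847) = -5088002/343847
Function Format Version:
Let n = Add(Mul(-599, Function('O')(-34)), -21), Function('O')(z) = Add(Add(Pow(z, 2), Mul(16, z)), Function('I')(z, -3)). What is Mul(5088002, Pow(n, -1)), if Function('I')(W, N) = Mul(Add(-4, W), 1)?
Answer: Rational(-5088002, 343847) ≈ -14.797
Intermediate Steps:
Function('I')(W, N) = Add(-4, W)
Function('O')(z) = Add(-4, Pow(z, 2), Mul(17, z)) (Function('O')(z) = Add(Add(Pow(z, 2), Mul(16, z)), Add(-4, z)) = Add(-4, Pow(z, 2), Mul(17, z)))
n = -343847 (n = Add(Mul(-599, Add(-4, Pow(-34, 2), Mul(17, -34))), -21) = Add(Mul(-599, Add(-4, 1156, -578)), -21) = Add(Mul(-599, 574), -21) = Add(-343826, -21) = -343847)
Mul(5088002, Pow(n, -1)) = Mul(5088002, Pow(-343847, -1)) = Mul(5088002, Rational(-1, 343847)) = Rational(-5088002, 343847)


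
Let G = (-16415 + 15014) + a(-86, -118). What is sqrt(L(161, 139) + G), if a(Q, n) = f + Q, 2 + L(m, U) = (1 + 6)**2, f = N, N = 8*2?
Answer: 4*I*sqrt(89) ≈ 37.736*I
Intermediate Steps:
N = 16
f = 16
L(m, U) = 47 (L(m, U) = -2 + (1 + 6)**2 = -2 + 7**2 = -2 + 49 = 47)
a(Q, n) = 16 + Q
G = -1471 (G = (-16415 + 15014) + (16 - 86) = -1401 - 70 = -1471)
sqrt(L(161, 139) + G) = sqrt(47 - 1471) = sqrt(-1424) = 4*I*sqrt(89)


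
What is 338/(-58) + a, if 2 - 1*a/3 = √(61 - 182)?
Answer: 5/29 - 33*I ≈ 0.17241 - 33.0*I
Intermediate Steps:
a = 6 - 33*I (a = 6 - 3*√(61 - 182) = 6 - 33*I ≈ 6.0 - 33.0*I)
338/(-58) + a = 338/(-58) + (6 - 33*I) = 338*(-1/58) + (6 - 33*I) = -169/29 + (6 - 33*I) = 5/29 - 33*I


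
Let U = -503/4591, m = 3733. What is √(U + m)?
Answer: 170*√2722463/4591 ≈ 61.097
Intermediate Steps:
U = -503/4591 (U = -503*1/4591 = -503/4591 ≈ -0.10956)
√(U + m) = √(-503/4591 + 3733) = √(17137700/4591) = 170*√2722463/4591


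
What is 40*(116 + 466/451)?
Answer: 2111280/451 ≈ 4681.3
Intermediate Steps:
40*(116 + 466/451) = 40*(52782/451) = 2111280/451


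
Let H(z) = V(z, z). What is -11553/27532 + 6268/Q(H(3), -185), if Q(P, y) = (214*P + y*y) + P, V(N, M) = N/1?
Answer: -115141267/480020420 ≈ -0.23987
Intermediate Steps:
V(N, M) = N (V(N, M) = N*1 = N)
H(z) = z
Q(P, y) = y**2 + 215*P (Q(P, y) = (214*P + y**2) + P = (y**2 + 214*P) + P = y**2 + 215*P)
-11553/27532 + 6268/Q(H(3), -185) = -11553/27532 + 6268/((-185)**2 + 215*3) = -11553*1/27532 + 6268/(34225 + 645) = -11553/27532 + 6268/34870 = -11553/27532 + 6268*(1/34870) = -11553/27532 + 3134/17435 = -115141267/480020420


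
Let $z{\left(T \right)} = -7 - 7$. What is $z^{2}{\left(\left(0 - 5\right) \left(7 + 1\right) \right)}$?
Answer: $196$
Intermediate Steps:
$z{\left(T \right)} = -14$ ($z{\left(T \right)} = -7 - 7 = -14$)
$z^{2}{\left(\left(0 - 5\right) \left(7 + 1\right) \right)} = \left(-14\right)^{2} = 196$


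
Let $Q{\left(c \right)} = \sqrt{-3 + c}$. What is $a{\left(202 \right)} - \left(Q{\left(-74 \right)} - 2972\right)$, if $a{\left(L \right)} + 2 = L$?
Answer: $3172 - i \sqrt{77} \approx 3172.0 - 8.775 i$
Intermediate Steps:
$a{\left(L \right)} = -2 + L$
$a{\left(202 \right)} - \left(Q{\left(-74 \right)} - 2972\right) = \left(-2 + 202\right) - \left(\sqrt{-3 - 74} - 2972\right) = 200 - \left(\sqrt{-77} - 2972\right) = 200 - \left(i \sqrt{77} - 2972\right) = 200 - \left(-2972 + i \sqrt{77}\right) = 200 + \left(2972 - i \sqrt{77}\right) = 3172 - i \sqrt{77}$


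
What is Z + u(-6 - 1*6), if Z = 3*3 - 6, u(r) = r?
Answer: -9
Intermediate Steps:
Z = 3 (Z = 9 - 6 = 3)
Z + u(-6 - 1*6) = 3 + (-6 - 1*6) = 3 + (-6 - 6) = 3 - 12 = -9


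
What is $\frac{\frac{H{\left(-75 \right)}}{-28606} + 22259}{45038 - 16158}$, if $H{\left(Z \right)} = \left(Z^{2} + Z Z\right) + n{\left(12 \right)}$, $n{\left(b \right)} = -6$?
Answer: $\frac{3351209}{4348112} \approx 0.77073$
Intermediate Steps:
$H{\left(Z \right)} = -6 + 2 Z^{2}$ ($H{\left(Z \right)} = \left(Z^{2} + Z Z\right) - 6 = \left(Z^{2} + Z^{2}\right) - 6 = 2 Z^{2} - 6 = -6 + 2 Z^{2}$)
$\frac{\frac{H{\left(-75 \right)}}{-28606} + 22259}{45038 - 16158} = \frac{\frac{-6 + 2 \left(-75\right)^{2}}{-28606} + 22259}{45038 - 16158} = \frac{\left(-6 + 2 \cdot 5625\right) \left(- \frac{1}{28606}\right) + 22259}{28880} = \left(\left(-6 + 11250\right) \left(- \frac{1}{28606}\right) + 22259\right) \frac{1}{28880} = \left(11244 \left(- \frac{1}{28606}\right) + 22259\right) \frac{1}{28880} = \left(- \frac{5622}{14303} + 22259\right) \frac{1}{28880} = \frac{318364855}{14303} \cdot \frac{1}{28880} = \frac{3351209}{4348112}$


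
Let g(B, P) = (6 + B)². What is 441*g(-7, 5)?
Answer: 441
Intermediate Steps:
441*g(-7, 5) = 441*(6 - 7)² = 441*(-1)² = 441*1 = 441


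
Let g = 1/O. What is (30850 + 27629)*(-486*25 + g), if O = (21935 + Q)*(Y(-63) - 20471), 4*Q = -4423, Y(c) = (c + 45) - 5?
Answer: -606605823863202108/853749299 ≈ -7.1052e+8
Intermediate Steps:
Y(c) = 40 + c (Y(c) = (45 + c) - 5 = 40 + c)
Q = -4423/4 (Q = (¼)*(-4423) = -4423/4 ≈ -1105.8)
O = -853749299/2 (O = (21935 - 4423/4)*((40 - 63) - 20471) = 83317*(-23 - 20471)/4 = (83317/4)*(-20494) = -853749299/2 ≈ -4.2687e+8)
g = -2/853749299 (g = 1/(-853749299/2) = -2/853749299 ≈ -2.3426e-9)
(30850 + 27629)*(-486*25 + g) = (30850 + 27629)*(-486*25 - 2/853749299) = 58479*(-12150 - 2/853749299) = 58479*(-10373053982852/853749299) = -606605823863202108/853749299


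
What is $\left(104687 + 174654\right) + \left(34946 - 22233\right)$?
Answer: $292054$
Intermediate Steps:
$\left(104687 + 174654\right) + \left(34946 - 22233\right) = 279341 + \left(34946 - 22233\right) = 279341 + 12713 = 292054$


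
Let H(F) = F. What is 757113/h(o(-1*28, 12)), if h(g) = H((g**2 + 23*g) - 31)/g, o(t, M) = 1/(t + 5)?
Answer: 17413599/16927 ≈ 1028.7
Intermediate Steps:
o(t, M) = 1/(5 + t)
h(g) = (-31 + g**2 + 23*g)/g (h(g) = ((g**2 + 23*g) - 31)/g = (-31 + g**2 + 23*g)/g)
757113/h(o(-1*28, 12)) = 757113/(23 + 1/(5 - 1*28) - 31/(1/(5 - 1*28))) = 757113/(23 + 1/(5 - 28) - 31/(1/(5 - 28))) = 757113/(23 + 1/(-23) - 31/(1/(-23))) = 757113/(23 - 1/23 - 31/(-1/23)) = 757113/(23 - 1/23 - 31*(-23)) = 757113/(23 - 1/23 + 713) = 757113/(16927/23) = 757113*(23/16927) = 17413599/16927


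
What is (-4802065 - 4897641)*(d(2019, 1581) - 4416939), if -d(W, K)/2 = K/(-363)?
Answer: 5183993952621890/121 ≈ 4.2843e+13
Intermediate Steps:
d(W, K) = 2*K/363 (d(W, K) = -2*K/(-363) = -2*K*(-1)/363 = -(-2)*K/363 = 2*K/363)
(-4802065 - 4897641)*(d(2019, 1581) - 4416939) = (-4802065 - 4897641)*((2/363)*1581 - 4416939) = -9699706*(1054/121 - 4416939) = -9699706*(-534448565/121) = 5183993952621890/121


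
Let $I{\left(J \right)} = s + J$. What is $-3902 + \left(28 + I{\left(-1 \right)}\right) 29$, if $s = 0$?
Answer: $-3119$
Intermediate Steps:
$I{\left(J \right)} = J$ ($I{\left(J \right)} = 0 + J = J$)
$-3902 + \left(28 + I{\left(-1 \right)}\right) 29 = -3902 + \left(28 - 1\right) 29 = -3902 + 27 \cdot 29 = -3902 + 783 = -3119$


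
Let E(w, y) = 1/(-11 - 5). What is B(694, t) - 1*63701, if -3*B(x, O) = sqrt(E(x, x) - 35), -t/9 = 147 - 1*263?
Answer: -63701 - I*sqrt(561)/12 ≈ -63701.0 - 1.9738*I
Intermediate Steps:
E(w, y) = -1/16 (E(w, y) = 1/(-16) = -1/16)
t = 1044 (t = -9*(147 - 1*263) = -9*(147 - 263) = -9*(-116) = 1044)
B(x, O) = -I*sqrt(561)/12 (B(x, O) = -sqrt(-1/16 - 35)/3 = -I*sqrt(561)/12)
B(694, t) - 1*63701 = -I*sqrt(561)/12 - 1*63701 = -I*sqrt(561)/12 - 63701 = -63701 - I*sqrt(561)/12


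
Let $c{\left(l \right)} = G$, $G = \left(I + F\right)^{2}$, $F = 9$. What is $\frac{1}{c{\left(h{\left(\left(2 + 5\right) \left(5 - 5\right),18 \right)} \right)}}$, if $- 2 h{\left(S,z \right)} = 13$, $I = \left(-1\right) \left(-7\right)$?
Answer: $\frac{1}{256} \approx 0.0039063$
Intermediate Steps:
$I = 7$
$h{\left(S,z \right)} = - \frac{13}{2}$ ($h{\left(S,z \right)} = \left(- \frac{1}{2}\right) 13 = - \frac{13}{2}$)
$G = 256$ ($G = \left(7 + 9\right)^{2} = 16^{2} = 256$)
$c{\left(l \right)} = 256$
$\frac{1}{c{\left(h{\left(\left(2 + 5\right) \left(5 - 5\right),18 \right)} \right)}} = \frac{1}{256}$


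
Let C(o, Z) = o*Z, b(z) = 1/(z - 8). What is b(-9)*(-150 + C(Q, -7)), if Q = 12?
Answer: 234/17 ≈ 13.765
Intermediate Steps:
b(z) = 1/(-8 + z)
C(o, Z) = Z*o
b(-9)*(-150 + C(Q, -7)) = (-150 - 7*12)/(-8 - 9) = (-150 - 84)/(-17) = -1/17*(-234) = 234/17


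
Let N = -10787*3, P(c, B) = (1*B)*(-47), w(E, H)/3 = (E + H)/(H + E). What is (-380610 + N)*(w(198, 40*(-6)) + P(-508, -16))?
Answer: -311793105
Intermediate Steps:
w(E, H) = 3 (w(E, H) = 3*((E + H)/(H + E)) = 3*((E + H)/(E + H)) = 3*1 = 3)
P(c, B) = -47*B (P(c, B) = B*(-47) = -47*B)
N = -32361
(-380610 + N)*(w(198, 40*(-6)) + P(-508, -16)) = (-380610 - 32361)*(3 - 47*(-16)) = -412971*(3 + 752) = -412971*755 = -311793105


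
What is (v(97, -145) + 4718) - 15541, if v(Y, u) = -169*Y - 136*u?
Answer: -7496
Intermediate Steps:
(v(97, -145) + 4718) - 15541 = ((-169*97 - 136*(-145)) + 4718) - 15541 = ((-16393 + 19720) + 4718) - 15541 = (3327 + 4718) - 15541 = 8045 - 15541 = -7496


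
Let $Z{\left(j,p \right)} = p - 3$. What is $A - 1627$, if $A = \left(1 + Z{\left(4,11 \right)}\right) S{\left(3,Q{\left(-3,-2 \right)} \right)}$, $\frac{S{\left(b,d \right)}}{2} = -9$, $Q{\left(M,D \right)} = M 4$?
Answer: $-1789$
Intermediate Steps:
$Q{\left(M,D \right)} = 4 M$
$Z{\left(j,p \right)} = -3 + p$
$S{\left(b,d \right)} = -18$ ($S{\left(b,d \right)} = 2 \left(-9\right) = -18$)
$A = -162$ ($A = \left(1 + \left(-3 + 11\right)\right) \left(-18\right) = \left(1 + 8\right) \left(-18\right) = 9 \left(-18\right) = -162$)
$A - 1627 = -162 - 1627 = -1789$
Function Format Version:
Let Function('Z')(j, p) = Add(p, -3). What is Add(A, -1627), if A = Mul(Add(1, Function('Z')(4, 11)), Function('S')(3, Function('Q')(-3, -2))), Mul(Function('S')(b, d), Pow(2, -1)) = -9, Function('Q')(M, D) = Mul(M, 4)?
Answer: -1789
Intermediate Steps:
Function('Q')(M, D) = Mul(4, M)
Function('Z')(j, p) = Add(-3, p)
Function('S')(b, d) = -18 (Function('S')(b, d) = Mul(2, -9) = -18)
A = -162 (A = Mul(Add(1, Add(-3, 11)), -18) = Mul(Add(1, 8), -18) = Mul(9, -18) = -162)
Add(A, -1627) = Add(-162, -1627) = -1789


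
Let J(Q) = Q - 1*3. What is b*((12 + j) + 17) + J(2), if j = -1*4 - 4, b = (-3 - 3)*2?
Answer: -253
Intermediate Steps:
b = -12 (b = -6*2 = -12)
J(Q) = -3 + Q (J(Q) = Q - 3 = -3 + Q)
j = -8 (j = -4 - 4 = -8)
b*((12 + j) + 17) + J(2) = -12*((12 - 8) + 17) + (-3 + 2) = -12*(4 + 17) - 1 = -12*21 - 1 = -252 - 1 = -253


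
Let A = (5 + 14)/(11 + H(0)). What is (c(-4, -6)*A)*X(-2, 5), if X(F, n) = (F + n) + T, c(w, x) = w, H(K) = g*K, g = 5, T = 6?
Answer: -684/11 ≈ -62.182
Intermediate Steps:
H(K) = 5*K
X(F, n) = 6 + F + n (X(F, n) = (F + n) + 6 = 6 + F + n)
A = 19/11 (A = (5 + 14)/(11 + 5*0) = 19/(11 + 0) = 19/11 ≈ 1.7273)
(c(-4, -6)*A)*X(-2, 5) = (-4*19/11)*(6 - 2 + 5) = -76/11*9 = -684/11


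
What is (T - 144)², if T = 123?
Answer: 441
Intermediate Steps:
(T - 144)² = (123 - 144)² = (-21)² = 441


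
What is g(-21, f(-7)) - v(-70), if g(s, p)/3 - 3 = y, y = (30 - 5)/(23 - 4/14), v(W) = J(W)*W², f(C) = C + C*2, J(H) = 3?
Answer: -778448/53 ≈ -14688.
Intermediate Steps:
f(C) = 3*C (f(C) = C + 2*C = 3*C)
v(W) = 3*W²
y = 175/159 (y = 25/(23 - 4*1/14) = 25/(23 - 2/7) = 25/(159/7) = 25*(7/159) = 175/159 ≈ 1.1006)
g(s, p) = 652/53 (g(s, p) = 9 + 3*(175/159) = 9 + 175/53 = 652/53)
g(-21, f(-7)) - v(-70) = 652/53 - 3*(-70)² = 652/53 - 3*4900 = 652/53 - 1*14700 = 652/53 - 14700 = -778448/53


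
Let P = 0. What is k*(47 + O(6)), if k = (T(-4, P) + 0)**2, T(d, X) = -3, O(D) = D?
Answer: 477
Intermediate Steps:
k = 9 (k = (-3 + 0)**2 = (-3)**2 = 9)
k*(47 + O(6)) = 9*(47 + 6) = 9*53 = 477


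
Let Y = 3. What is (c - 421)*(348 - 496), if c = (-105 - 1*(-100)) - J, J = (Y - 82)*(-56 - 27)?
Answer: 1033484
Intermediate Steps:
J = 6557 (J = (3 - 82)*(-56 - 27) = -79*(-83) = 6557)
c = -6562 (c = (-105 - 1*(-100)) - 1*6557 = (-105 + 100) - 6557 = -5 - 6557 = -6562)
(c - 421)*(348 - 496) = (-6562 - 421)*(348 - 496) = -6983*(-148) = 1033484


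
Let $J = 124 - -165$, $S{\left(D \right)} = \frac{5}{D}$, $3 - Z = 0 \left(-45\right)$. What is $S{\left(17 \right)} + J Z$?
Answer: $\frac{14744}{17} \approx 867.29$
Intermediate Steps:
$Z = 3$ ($Z = 3 - 0 \left(-45\right) = 3 - 0 = 3 + 0 = 3$)
$J = 289$ ($J = 124 + 165 = 289$)
$S{\left(17 \right)} + J Z = \frac{5}{17} + 289 \cdot 3 = 5 \cdot \frac{1}{17} + 867 = \frac{5}{17} + 867 = \frac{14744}{17}$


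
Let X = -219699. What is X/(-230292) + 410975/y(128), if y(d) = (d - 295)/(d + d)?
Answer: -2692099168163/4273196 ≈ -6.3000e+5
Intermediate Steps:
y(d) = (-295 + d)/(2*d) (y(d) = (-295 + d)/((2*d)) = (-295 + d)*(1/(2*d)) = (-295 + d)/(2*d))
X/(-230292) + 410975/y(128) = -219699/(-230292) + 410975/(((½)*(-295 + 128)/128)) = -219699*(-1/230292) + 410975/(((½)*(1/128)*(-167))) = 24411/25588 + 410975/(-167/256) = 24411/25588 + 410975*(-256/167) = 24411/25588 - 105209600/167 = -2692099168163/4273196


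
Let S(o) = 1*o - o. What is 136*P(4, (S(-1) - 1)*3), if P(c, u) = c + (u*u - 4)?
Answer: 1224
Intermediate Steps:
S(o) = 0 (S(o) = o - o = 0)
P(c, u) = -4 + c + u² (P(c, u) = c + (u² - 4) = c + (-4 + u²) = -4 + c + u²)
136*P(4, (S(-1) - 1)*3) = 136*(-4 + 4 + ((0 - 1)*3)²) = 136*(-4 + 4 + (-1*3)²) = 136*(-4 + 4 + (-3)²) = 136*(-4 + 4 + 9) = 136*9 = 1224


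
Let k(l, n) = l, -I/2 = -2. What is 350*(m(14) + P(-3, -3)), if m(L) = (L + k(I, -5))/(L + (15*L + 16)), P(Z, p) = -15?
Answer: -20895/4 ≈ -5223.8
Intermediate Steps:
I = 4 (I = -2*(-2) = 4)
m(L) = (4 + L)/(16 + 16*L) (m(L) = (L + 4)/(L + (15*L + 16)) = (4 + L)/(L + (16 + 15*L)) = (4 + L)/(16 + 16*L))
350*(m(14) + P(-3, -3)) = 350*((4 + 14)/(16*(1 + 14)) - 15) = 350*((1/16)*18/15 - 15) = 350*((1/16)*(1/15)*18 - 15) = 350*(3/40 - 15) = 350*(-597/40) = -20895/4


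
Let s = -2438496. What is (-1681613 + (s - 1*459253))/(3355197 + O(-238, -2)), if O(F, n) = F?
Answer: -4579362/3354959 ≈ -1.3650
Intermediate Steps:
(-1681613 + (s - 1*459253))/(3355197 + O(-238, -2)) = (-1681613 + (-2438496 - 1*459253))/(3355197 - 238) = (-1681613 + (-2438496 - 459253))/3354959 = (-1681613 - 2897749)*(1/3354959) = -4579362*1/3354959 = -4579362/3354959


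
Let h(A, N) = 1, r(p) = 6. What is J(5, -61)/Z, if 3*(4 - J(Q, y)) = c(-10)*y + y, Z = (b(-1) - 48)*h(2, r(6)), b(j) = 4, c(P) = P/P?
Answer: -67/66 ≈ -1.0152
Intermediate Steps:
c(P) = 1
Z = -44 (Z = (4 - 48)*1 = -44*1 = -44)
J(Q, y) = 4 - 2*y/3 (J(Q, y) = 4 - (1*y + y)/3 = 4 - (y + y)/3 = 4 - 2*y/3)
J(5, -61)/Z = (4 - ⅔*(-61))/(-44) = (4 + 122/3)*(-1/44) = (134/3)*(-1/44) = -67/66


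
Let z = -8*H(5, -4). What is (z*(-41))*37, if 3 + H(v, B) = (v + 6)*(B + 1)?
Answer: -436896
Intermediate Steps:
H(v, B) = -3 + (1 + B)*(6 + v) (H(v, B) = -3 + (v + 6)*(B + 1) = -3 + (6 + v)*(1 + B) = -3 + (1 + B)*(6 + v))
z = 288 (z = -8*(3 + 5 + 6*(-4) - 4*5) = -8*(3 + 5 - 24 - 20) = -8*(-36) = 288)
(z*(-41))*37 = (288*(-41))*37 = -11808*37 = -436896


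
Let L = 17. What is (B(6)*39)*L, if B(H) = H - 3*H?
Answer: -7956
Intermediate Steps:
B(H) = -2*H
(B(6)*39)*L = (-2*6*39)*17 = -12*39*17 = -468*17 = -7956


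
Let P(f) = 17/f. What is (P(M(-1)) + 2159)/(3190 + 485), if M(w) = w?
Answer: 102/175 ≈ 0.58286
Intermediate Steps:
(P(M(-1)) + 2159)/(3190 + 485) = (17/(-1) + 2159)/(3190 + 485) = (17*(-1) + 2159)/3675 = (-17 + 2159)*(1/3675) = 2142*(1/3675) = 102/175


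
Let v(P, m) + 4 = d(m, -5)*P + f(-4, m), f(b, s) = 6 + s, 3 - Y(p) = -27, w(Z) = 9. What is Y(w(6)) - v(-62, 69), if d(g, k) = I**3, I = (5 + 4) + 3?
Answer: 107095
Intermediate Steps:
I = 12 (I = 9 + 3 = 12)
Y(p) = 30 (Y(p) = 3 - 1*(-27) = 3 + 27 = 30)
d(g, k) = 1728 (d(g, k) = 12**3 = 1728)
v(P, m) = 2 + m + 1728*P (v(P, m) = -4 + (1728*P + (6 + m)) = -4 + (6 + m + 1728*P) = 2 + m + 1728*P)
Y(w(6)) - v(-62, 69) = 30 - (2 + 69 + 1728*(-62)) = 30 - (2 + 69 - 107136) = 30 - 1*(-107065) = 30 + 107065 = 107095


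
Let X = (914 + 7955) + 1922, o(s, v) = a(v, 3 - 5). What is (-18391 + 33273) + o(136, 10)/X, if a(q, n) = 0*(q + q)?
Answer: 14882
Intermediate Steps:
a(q, n) = 0 (a(q, n) = 0*(2*q) = 0)
o(s, v) = 0
X = 10791 (X = 8869 + 1922 = 10791)
(-18391 + 33273) + o(136, 10)/X = (-18391 + 33273) + 0/10791 = 14882 + 0*(1/10791) = 14882 + 0 = 14882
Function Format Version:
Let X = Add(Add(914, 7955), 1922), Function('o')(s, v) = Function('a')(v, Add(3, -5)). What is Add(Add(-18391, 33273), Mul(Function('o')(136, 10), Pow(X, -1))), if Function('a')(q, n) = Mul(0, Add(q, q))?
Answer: 14882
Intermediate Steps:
Function('a')(q, n) = 0 (Function('a')(q, n) = Mul(0, Mul(2, q)) = 0)
Function('o')(s, v) = 0
X = 10791 (X = Add(8869, 1922) = 10791)
Add(Add(-18391, 33273), Mul(Function('o')(136, 10), Pow(X, -1))) = Add(Add(-18391, 33273), Mul(0, Pow(10791, -1))) = Add(14882, Mul(0, Rational(1, 10791))) = Add(14882, 0) = 14882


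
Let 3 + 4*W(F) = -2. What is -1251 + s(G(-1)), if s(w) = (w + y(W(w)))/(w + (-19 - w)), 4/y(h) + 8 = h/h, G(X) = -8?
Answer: -166323/133 ≈ -1250.5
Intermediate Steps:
W(F) = -5/4 (W(F) = -¾ + (¼)*(-2) = -¾ - ½ = -5/4)
y(h) = -4/7 (y(h) = 4/(-8 + h/h) = 4/(-8 + 1) = 4/(-7) = 4*(-⅐) = -4/7)
s(w) = 4/133 - w/19 (s(w) = (w - 4/7)/(w + (-19 - w)) = (-4/7 + w)/(-19) = (-4/7 + w)*(-1/19) = 4/133 - w/19)
-1251 + s(G(-1)) = -1251 + (4/133 - 1/19*(-8)) = -1251 + (4/133 + 8/19) = -1251 + 60/133 = -166323/133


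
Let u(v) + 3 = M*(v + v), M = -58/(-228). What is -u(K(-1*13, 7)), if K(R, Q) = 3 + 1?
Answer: 55/57 ≈ 0.96491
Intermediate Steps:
M = 29/114 (M = -58*(-1/228) = 29/114 ≈ 0.25439)
K(R, Q) = 4
u(v) = -3 + 29*v/57 (u(v) = -3 + 29*(v + v)/114 = -3 + 29*(2*v)/114 = -3 + 29*v/57)
-u(K(-1*13, 7)) = -(-3 + (29/57)*4) = -(-3 + 116/57) = -1*(-55/57) = 55/57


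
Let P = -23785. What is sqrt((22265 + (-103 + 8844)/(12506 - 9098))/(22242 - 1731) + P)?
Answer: I*sqrt(807037437785016513)/5825124 ≈ 154.22*I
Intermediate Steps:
sqrt((22265 + (-103 + 8844)/(12506 - 9098))/(22242 - 1731) + P) = sqrt((22265 + (-103 + 8844)/(12506 - 9098))/(22242 - 1731) - 23785) = sqrt((22265 + 8741/3408)/20511 - 23785) = sqrt((22265 + 8741*(1/3408))*(1/20511) - 23785) = sqrt((22265 + 8741/3408)*(1/20511) - 23785) = sqrt((75887861/3408)*(1/20511) - 23785) = sqrt(75887861/69901488 - 23785) = sqrt(-1662531004219/69901488) = I*sqrt(807037437785016513)/5825124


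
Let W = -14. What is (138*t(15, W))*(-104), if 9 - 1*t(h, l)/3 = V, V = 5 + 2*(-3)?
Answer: -430560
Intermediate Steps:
V = -1 (V = 5 - 6 = -1)
t(h, l) = 30 (t(h, l) = 27 - 3*(-1) = 27 + 3 = 30)
(138*t(15, W))*(-104) = (138*30)*(-104) = 4140*(-104) = -430560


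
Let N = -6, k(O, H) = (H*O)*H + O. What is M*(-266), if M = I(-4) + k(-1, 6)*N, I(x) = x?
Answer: -57988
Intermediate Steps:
k(O, H) = O + O*H**2 (k(O, H) = O*H**2 + O = O + O*H**2)
M = 218 (M = -4 - (1 + 6**2)*(-6) = -4 - (1 + 36)*(-6) = -4 - 1*37*(-6) = -4 - 37*(-6) = -4 + 222 = 218)
M*(-266) = 218*(-266) = -57988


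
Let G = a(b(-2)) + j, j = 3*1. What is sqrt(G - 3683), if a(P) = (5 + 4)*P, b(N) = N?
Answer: 43*I*sqrt(2) ≈ 60.811*I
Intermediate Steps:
j = 3
a(P) = 9*P
G = -15 (G = 9*(-2) + 3 = -18 + 3 = -15)
sqrt(G - 3683) = sqrt(-15 - 3683) = sqrt(-3698) = 43*I*sqrt(2)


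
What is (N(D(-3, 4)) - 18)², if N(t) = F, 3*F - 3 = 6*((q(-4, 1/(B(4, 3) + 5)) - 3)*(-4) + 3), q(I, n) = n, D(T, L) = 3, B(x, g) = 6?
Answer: 18225/121 ≈ 150.62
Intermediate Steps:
F = 333/11 (F = 1 + (6*((1/(6 + 5) - 3)*(-4) + 3))/3 = 1 + (6*((1/11 - 3)*(-4) + 3))/3 = 1 + (6*(-32/11*(-4) + 3))/3 = 1 + (6*(128/11 + 3))/3 = 1 + (6*(161/11))/3 = 1 + (⅓)*(966/11) = 1 + 322/11 = 333/11 ≈ 30.273)
N(t) = 333/11
(N(D(-3, 4)) - 18)² = (333/11 - 18)² = (135/11)² = 18225/121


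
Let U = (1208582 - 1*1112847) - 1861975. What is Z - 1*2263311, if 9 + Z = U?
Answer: -4029560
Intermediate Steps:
U = -1766240 (U = (1208582 - 1112847) - 1861975 = 95735 - 1861975 = -1766240)
Z = -1766249 (Z = -9 - 1766240 = -1766249)
Z - 1*2263311 = -1766249 - 1*2263311 = -1766249 - 2263311 = -4029560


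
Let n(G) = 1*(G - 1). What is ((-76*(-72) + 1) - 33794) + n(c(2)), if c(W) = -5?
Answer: -28327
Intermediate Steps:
n(G) = -1 + G (n(G) = 1*(-1 + G) = -1 + G)
((-76*(-72) + 1) - 33794) + n(c(2)) = ((-76*(-72) + 1) - 33794) + (-1 - 5) = ((5472 + 1) - 33794) - 6 = (5473 - 33794) - 6 = -28321 - 6 = -28327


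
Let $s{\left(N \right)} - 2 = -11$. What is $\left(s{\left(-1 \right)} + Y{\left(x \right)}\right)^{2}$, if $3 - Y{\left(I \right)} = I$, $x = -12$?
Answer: $36$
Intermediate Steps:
$s{\left(N \right)} = -9$ ($s{\left(N \right)} = 2 - 11 = -9$)
$Y{\left(I \right)} = 3 - I$
$\left(s{\left(-1 \right)} + Y{\left(x \right)}\right)^{2} = \left(-9 + \left(3 - -12\right)\right)^{2} = \left(-9 + \left(3 + 12\right)\right)^{2} = \left(-9 + 15\right)^{2} = 6^{2} = 36$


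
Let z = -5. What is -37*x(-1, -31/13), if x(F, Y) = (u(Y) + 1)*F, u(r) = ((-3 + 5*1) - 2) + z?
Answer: -148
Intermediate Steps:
u(r) = -5 (u(r) = ((-3 + 5*1) - 2) - 5 = ((-3 + 5) - 2) - 5 = (2 - 2) - 5 = 0 - 5 = -5)
x(F, Y) = -4*F (x(F, Y) = (-5 + 1)*F = -4*F)
-37*x(-1, -31/13) = -(-148)*(-1) = -37*4 = -148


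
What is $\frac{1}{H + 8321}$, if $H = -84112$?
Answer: $- \frac{1}{75791} \approx -1.3194 \cdot 10^{-5}$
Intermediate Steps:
$\frac{1}{H + 8321} = \frac{1}{-84112 + 8321} = \frac{1}{-75791} = - \frac{1}{75791}$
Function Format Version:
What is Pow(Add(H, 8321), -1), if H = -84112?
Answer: Rational(-1, 75791) ≈ -1.3194e-5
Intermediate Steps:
Pow(Add(H, 8321), -1) = Pow(Add(-84112, 8321), -1) = Pow(-75791, -1) = Rational(-1, 75791)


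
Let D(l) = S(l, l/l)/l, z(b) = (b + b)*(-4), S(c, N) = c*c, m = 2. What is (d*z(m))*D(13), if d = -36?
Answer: 7488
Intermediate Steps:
S(c, N) = c**2
z(b) = -8*b (z(b) = (2*b)*(-4) = -8*b)
D(l) = l (D(l) = l**2/l = l)
(d*z(m))*D(13) = -(-288)*2*13 = -36*(-16)*13 = 576*13 = 7488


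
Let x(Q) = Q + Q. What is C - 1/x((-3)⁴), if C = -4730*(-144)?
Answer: 110341439/162 ≈ 6.8112e+5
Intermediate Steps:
x(Q) = 2*Q
C = 681120
C - 1/x((-3)⁴) = 681120 - 1/(2*(-3)⁴) = 681120 - 1/(2*81) = 681120 - 1/162 = 110341439/162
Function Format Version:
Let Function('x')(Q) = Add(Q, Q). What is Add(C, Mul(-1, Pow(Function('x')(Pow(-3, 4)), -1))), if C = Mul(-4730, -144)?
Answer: Rational(110341439, 162) ≈ 6.8112e+5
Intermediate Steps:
Function('x')(Q) = Mul(2, Q)
C = 681120
Add(C, Mul(-1, Pow(Function('x')(Pow(-3, 4)), -1))) = Add(681120, Mul(-1, Pow(Mul(2, Pow(-3, 4)), -1))) = Add(681120, Mul(-1, Pow(Mul(2, 81), -1))) = Add(681120, Mul(-1, Pow(162, -1))) = Add(681120, Mul(-1, Rational(1, 162))) = Add(681120, Rational(-1, 162)) = Rational(110341439, 162)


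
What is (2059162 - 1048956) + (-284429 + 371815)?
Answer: 1097592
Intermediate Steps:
(2059162 - 1048956) + (-284429 + 371815) = 1010206 + 87386 = 1097592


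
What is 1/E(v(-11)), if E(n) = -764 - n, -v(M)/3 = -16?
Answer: -1/812 ≈ -0.0012315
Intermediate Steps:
v(M) = 48 (v(M) = -3*(-16) = 48)
1/E(v(-11)) = 1/(-764 - 1*48) = 1/(-764 - 48) = 1/(-812) = -1/812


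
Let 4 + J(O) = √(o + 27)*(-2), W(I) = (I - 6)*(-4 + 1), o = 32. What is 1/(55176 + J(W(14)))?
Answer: 13793/760987337 + √59/1521974674 ≈ 1.8130e-5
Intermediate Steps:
W(I) = 18 - 3*I (W(I) = (-6 + I)*(-3) = 18 - 3*I)
J(O) = -4 - 2*√59 (J(O) = -4 + √(32 + 27)*(-2) = -4 + √59*(-2) = -4 - 2*√59)
1/(55176 + J(W(14))) = 1/(55176 + (-4 - 2*√59)) = 1/(55172 - 2*√59)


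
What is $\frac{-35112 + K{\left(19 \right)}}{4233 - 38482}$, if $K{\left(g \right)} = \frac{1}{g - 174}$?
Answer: $\frac{5442361}{5308595} \approx 1.0252$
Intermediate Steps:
$K{\left(g \right)} = \frac{1}{-174 + g}$
$\frac{-35112 + K{\left(19 \right)}}{4233 - 38482} = \frac{-35112 + \frac{1}{-174 + 19}}{4233 - 38482} = \frac{-35112 + \frac{1}{-155}}{-34249} = \left(-35112 - \frac{1}{155}\right) \left(- \frac{1}{34249}\right) = \left(- \frac{5442361}{155}\right) \left(- \frac{1}{34249}\right) = \frac{5442361}{5308595}$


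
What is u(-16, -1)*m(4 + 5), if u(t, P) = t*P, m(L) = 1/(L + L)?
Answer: 8/9 ≈ 0.88889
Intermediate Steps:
m(L) = 1/(2*L)
u(t, P) = P*t
u(-16, -1)*m(4 + 5) = (-1*(-16))*(1/(2*(4 + 5))) = 16*((½)/9) = 16*((½)*(⅑)) = 16*(1/18) = 8/9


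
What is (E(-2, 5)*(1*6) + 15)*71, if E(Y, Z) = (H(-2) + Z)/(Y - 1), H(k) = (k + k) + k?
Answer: 1207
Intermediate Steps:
H(k) = 3*k (H(k) = 2*k + k = 3*k)
E(Y, Z) = (-6 + Z)/(-1 + Y) (E(Y, Z) = (3*(-2) + Z)/(Y - 1) = (-6 + Z)/(-1 + Y))
(E(-2, 5)*(1*6) + 15)*71 = (((-6 + 5)/(-1 - 2))*(1*6) + 15)*71 = ((-1/(-3))*6 + 15)*71 = (-⅓*(-1)*6 + 15)*71 = ((⅓)*6 + 15)*71 = (2 + 15)*71 = 17*71 = 1207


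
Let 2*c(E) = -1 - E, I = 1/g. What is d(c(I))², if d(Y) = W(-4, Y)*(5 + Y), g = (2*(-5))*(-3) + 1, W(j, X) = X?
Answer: 4946176/923521 ≈ 5.3558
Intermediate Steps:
g = 31 (g = -10*(-3) + 1 = 30 + 1 = 31)
I = 1/31 ≈ 0.032258
c(E) = -½ - E/2 (c(E) = (-1 - E)/2 = -½ - E/2)
d(Y) = Y*(5 + Y)
d(c(I))² = ((-½ - ½*1/31)*(5 + (-½ - ½*1/31)))² = ((-½ - 1/62)*(5 + (-½ - 1/62)))² = (-16*(5 - 16/31)/31)² = (-16/31*139/31)² = (-2224/961)² = 4946176/923521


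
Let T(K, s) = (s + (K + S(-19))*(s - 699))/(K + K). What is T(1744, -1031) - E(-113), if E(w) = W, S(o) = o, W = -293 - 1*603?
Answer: 139967/3488 ≈ 40.128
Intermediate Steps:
W = -896 (W = -293 - 603 = -896)
E(w) = -896
T(K, s) = (s + (-699 + s)*(-19 + K))/(2*K) (T(K, s) = (s + (K - 19)*(s - 699))/(K + K) = (s + (-19 + K)*(-699 + s))/((2*K)) = (s + (-699 + s)*(-19 + K))*(1/(2*K)) = (s + (-699 + s)*(-19 + K))/(2*K))
T(1744, -1031) - E(-113) = (1/2)*(13281 - 18*(-1031) + 1744*(-699 - 1031))/1744 - 1*(-896) = (1/2)*(1/1744)*(13281 + 18558 + 1744*(-1730)) + 896 = (1/2)*(1/1744)*(13281 + 18558 - 3017120) + 896 = (1/2)*(1/1744)*(-2985281) + 896 = -2985281/3488 + 896 = 139967/3488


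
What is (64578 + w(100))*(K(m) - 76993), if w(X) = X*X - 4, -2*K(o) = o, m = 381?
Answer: -5755882329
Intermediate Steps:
K(o) = -o/2
w(X) = -4 + X² (w(X) = X² - 4 = -4 + X²)
(64578 + w(100))*(K(m) - 76993) = (64578 + (-4 + 100²))*(-½*381 - 76993) = (64578 + (-4 + 10000))*(-381/2 - 76993) = (64578 + 9996)*(-154367/2) = 74574*(-154367/2) = -5755882329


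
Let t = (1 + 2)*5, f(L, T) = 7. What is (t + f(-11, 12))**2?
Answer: 484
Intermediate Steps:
t = 15 (t = 3*5 = 15)
(t + f(-11, 12))**2 = (15 + 7)**2 = 22**2 = 484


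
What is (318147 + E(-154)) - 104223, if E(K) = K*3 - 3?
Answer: 213459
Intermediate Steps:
E(K) = -3 + 3*K (E(K) = 3*K - 3 = -3 + 3*K)
(318147 + E(-154)) - 104223 = (318147 + (-3 + 3*(-154))) - 104223 = (318147 + (-3 - 462)) - 104223 = (318147 - 465) - 104223 = 317682 - 104223 = 213459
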